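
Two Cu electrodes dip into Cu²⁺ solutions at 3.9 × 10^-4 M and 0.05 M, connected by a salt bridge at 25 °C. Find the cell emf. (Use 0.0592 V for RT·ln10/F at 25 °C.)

0.062 V

Both half-cells are Cu²⁺/Cu, so E°_cell = 0. The concentrated side is the cathode; the cell reaction moves Cu²⁺ from high to low concentration with n = 2.
Q = [Cu²⁺]_dilute/[Cu²⁺]_conc = 3.9 × 10^-4/0.05 = 0.00780.
E = 0 − (0.0592/2) log Q = −(0.0592/2)(-2.108) = 0.0624 V.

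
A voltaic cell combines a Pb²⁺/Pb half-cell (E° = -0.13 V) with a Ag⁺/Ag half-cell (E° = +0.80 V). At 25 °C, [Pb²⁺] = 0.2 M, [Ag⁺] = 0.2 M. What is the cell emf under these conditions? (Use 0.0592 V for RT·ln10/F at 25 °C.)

The Ag⁺/Ag couple has the higher reduction potential and acts as the cathode, so E°_cell = +0.80 − (-0.13) = 0.93 V.
Balancing electrons gives n = 2; the reaction quotient is Q = [Pb²⁺]/[Ag⁺]^2 = 5.00.
At 25 °C, E = E° − (0.0592/n) log Q = 0.93 − (0.0592/2)(0.699) = 0.930 − 0.021 = 0.909 V.

0.909 V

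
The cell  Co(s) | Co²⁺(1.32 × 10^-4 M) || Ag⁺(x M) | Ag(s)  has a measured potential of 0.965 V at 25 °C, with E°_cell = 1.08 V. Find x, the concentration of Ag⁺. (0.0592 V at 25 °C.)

1.3 × 10^-4 M

From the Nernst equation, log Q = n(E° − E)/0.0592 = 2(1.08 − 0.965)/0.0592 = 3.885, so Q = 7680.
With Q = [Co²⁺]/[Ag⁺]^2 and the known concentrations, [Ag⁺]^2 in the denominator gives [Ag⁺] = 1.3 × 10^-4 M.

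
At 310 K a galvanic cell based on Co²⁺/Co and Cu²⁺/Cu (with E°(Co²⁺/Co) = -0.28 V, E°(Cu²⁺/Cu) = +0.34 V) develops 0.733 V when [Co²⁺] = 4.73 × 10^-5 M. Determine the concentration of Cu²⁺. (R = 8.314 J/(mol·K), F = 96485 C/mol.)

0.22 M

From the Nernst equation, ln Q = nF(E° − E)/RT = 2×96485×(0.62 − 0.733)/(8.314×310) = -8.461, so Q = 2.12 × 10^-4.
With Q = [Co²⁺]/[Cu²⁺] and the known concentrations, [Cu²⁺] in the denominator gives [Cu²⁺] = 0.22 M.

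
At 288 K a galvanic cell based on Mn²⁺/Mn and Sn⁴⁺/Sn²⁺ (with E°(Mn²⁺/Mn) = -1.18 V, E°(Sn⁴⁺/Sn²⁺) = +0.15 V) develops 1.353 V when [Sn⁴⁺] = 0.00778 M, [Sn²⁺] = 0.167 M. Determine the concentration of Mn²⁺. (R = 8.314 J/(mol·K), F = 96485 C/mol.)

0.0073 M

From the Nernst equation, ln Q = nF(E° − E)/RT = 2×96485×(1.33 − 1.353)/(8.314×288) = -1.854, so Q = 0.157.
With Q = [Mn²⁺]·[Sn²⁺]/[Sn⁴⁺] and the known concentrations, [Mn²⁺] in the numerator gives [Mn²⁺] = 0.0073 M.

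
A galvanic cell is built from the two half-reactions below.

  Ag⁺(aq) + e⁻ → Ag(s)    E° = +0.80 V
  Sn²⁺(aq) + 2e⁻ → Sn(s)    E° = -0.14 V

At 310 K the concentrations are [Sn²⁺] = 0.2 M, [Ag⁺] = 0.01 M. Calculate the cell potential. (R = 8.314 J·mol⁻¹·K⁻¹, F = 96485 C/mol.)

The Ag⁺/Ag couple has the higher reduction potential and acts as the cathode, so E°_cell = +0.80 − (-0.14) = 0.94 V.
Balancing electrons gives n = 2; the reaction quotient is Q = [Sn²⁺]/[Ag⁺]^2 = 2000.
E = E° − (RT/nF) ln Q = 0.94 − (8.314×310)/(2×96485) × (7.601) = 0.940 − 0.102 = 0.838 V.

0.838 V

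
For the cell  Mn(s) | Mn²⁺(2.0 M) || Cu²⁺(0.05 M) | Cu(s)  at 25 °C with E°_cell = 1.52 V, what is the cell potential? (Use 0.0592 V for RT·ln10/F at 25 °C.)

Balancing electrons gives n = 2; the reaction quotient is Q = [Mn²⁺]/[Cu²⁺] = 40.0.
At 25 °C, E = E° − (0.0592/n) log Q = 1.52 − (0.0592/2)(1.602) = 1.520 − 0.047 = 1.473 V.

1.47 V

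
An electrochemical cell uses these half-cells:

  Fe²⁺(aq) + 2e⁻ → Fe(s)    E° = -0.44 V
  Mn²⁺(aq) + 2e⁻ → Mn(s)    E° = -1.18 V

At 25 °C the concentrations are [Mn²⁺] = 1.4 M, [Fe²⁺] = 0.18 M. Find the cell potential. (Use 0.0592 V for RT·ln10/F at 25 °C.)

0.714 V

The Fe²⁺/Fe couple has the higher reduction potential and acts as the cathode, so E°_cell = -0.44 − (-1.18) = 0.74 V.
Balancing electrons gives n = 2; the reaction quotient is Q = [Mn²⁺]/[Fe²⁺] = 7.78.
At 25 °C, E = E° − (0.0592/n) log Q = 0.74 − (0.0592/2)(0.891) = 0.740 − 0.026 = 0.714 V.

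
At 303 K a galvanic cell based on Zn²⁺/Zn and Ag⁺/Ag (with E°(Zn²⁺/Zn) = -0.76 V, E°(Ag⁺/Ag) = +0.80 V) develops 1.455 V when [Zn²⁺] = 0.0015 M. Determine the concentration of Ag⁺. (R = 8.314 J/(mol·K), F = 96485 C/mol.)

From the Nernst equation, ln Q = nF(E° − E)/RT = 2×96485×(1.56 − 1.455)/(8.314×303) = 8.043, so Q = 3110.
With Q = [Zn²⁺]/[Ag⁺]^2 and the known concentrations, [Ag⁺]^2 in the denominator gives [Ag⁺] = 6.9 × 10^-4 M.

6.9 × 10^-4 M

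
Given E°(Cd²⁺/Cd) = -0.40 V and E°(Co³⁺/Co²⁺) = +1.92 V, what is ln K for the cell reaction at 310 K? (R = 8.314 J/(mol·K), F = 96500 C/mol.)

E°_cell = +1.92 − (-0.40) = 2.32 V, with n = 2 electrons transferred.
At equilibrium E = 0, so the Nernst equation gives ln K = nFE°/RT = (2)(96500)(2.32)/((8.314)(310)) = 173.73.

ln K = 173.7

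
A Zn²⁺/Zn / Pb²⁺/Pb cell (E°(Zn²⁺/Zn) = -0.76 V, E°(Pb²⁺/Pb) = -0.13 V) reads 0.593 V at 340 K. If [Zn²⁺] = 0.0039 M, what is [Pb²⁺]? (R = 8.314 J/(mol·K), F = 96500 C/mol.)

3.1 × 10^-4 M

From the Nernst equation, ln Q = nF(E° − E)/RT = 2×96500×(0.63 − 0.593)/(8.314×340) = 2.526, so Q = 12.5.
With Q = [Zn²⁺]/[Pb²⁺] and the known concentrations, [Pb²⁺] in the denominator gives [Pb²⁺] = 3.1 × 10^-4 M.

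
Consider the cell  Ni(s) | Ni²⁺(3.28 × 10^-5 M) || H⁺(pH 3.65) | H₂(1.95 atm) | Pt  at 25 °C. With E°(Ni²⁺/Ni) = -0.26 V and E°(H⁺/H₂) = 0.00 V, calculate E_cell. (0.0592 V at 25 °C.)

The hydrogen couple is the cathode, so E°_cell = 0.26 V; n = 2.
[H⁺] = 10^(−3.65) = 2.2 × 10^-4 M, and Q = [Ni²⁺]·P(H₂) / [H⁺]^2 = 1280.
E = E° − (0.0592/2) log Q = 0.26 − (0.0592/2)(3.106) = 0.168 V.

0.17 V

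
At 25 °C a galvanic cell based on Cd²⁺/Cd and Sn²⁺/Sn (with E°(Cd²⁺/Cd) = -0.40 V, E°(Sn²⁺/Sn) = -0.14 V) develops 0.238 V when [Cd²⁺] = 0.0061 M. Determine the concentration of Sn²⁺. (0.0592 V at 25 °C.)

From the Nernst equation, log Q = n(E° − E)/0.0592 = 2(0.26 − 0.238)/0.0592 = 0.743, so Q = 5.54.
With Q = [Cd²⁺]/[Sn²⁺] and the known concentrations, [Sn²⁺] in the denominator gives [Sn²⁺] = 0.0011 M.

0.0011 M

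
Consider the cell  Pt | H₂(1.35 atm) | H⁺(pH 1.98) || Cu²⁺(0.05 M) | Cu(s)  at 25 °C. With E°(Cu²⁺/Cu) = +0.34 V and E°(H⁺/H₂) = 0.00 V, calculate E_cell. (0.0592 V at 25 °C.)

0.42 V

The Cu²⁺/Cu couple is the cathode, so E°_cell = 0.34 V; n = 2.
[H⁺] = 10^(−1.98) = 0.010 M, and Q = [H⁺]^2 / ([Cu²⁺]·P(H₂)) = 0.00162.
E = E° − (0.0592/2) log Q = 0.34 − (0.0592/2)(-2.789) = 0.423 V.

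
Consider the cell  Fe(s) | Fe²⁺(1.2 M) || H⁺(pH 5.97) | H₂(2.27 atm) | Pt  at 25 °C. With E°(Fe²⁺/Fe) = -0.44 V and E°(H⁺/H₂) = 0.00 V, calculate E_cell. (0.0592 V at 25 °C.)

The hydrogen couple is the cathode, so E°_cell = 0.44 V; n = 2.
[H⁺] = 10^(−5.97) = 1.1 × 10^-6 M, and Q = [Fe²⁺]·P(H₂) / [H⁺]^2 = 2.37 × 10^12.
E = E° − (0.0592/2) log Q = 0.44 − (0.0592/2)(12.375) = 0.074 V.

0.074 V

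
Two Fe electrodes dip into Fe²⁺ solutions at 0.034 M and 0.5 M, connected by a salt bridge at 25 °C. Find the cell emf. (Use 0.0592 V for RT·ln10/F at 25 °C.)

0.035 V

Both half-cells are Fe²⁺/Fe, so E°_cell = 0. The concentrated side is the cathode; the cell reaction moves Fe²⁺ from high to low concentration with n = 2.
Q = [Fe²⁺]_dilute/[Fe²⁺]_conc = 0.034/0.5 = 0.0680.
E = 0 − (0.0592/2) log Q = −(0.0592/2)(-1.167) = 0.0345 V.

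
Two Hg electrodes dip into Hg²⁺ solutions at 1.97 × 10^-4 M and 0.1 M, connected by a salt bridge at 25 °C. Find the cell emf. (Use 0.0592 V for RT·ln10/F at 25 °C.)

0.080 V

Both half-cells are Hg²⁺/Hg, so E°_cell = 0. The concentrated side is the cathode; the cell reaction moves Hg²⁺ from high to low concentration with n = 2.
Q = [Hg²⁺]_dilute/[Hg²⁺]_conc = 1.97 × 10^-4/0.1 = 0.00197.
E = 0 − (0.0592/2) log Q = −(0.0592/2)(-2.706) = 0.0801 V.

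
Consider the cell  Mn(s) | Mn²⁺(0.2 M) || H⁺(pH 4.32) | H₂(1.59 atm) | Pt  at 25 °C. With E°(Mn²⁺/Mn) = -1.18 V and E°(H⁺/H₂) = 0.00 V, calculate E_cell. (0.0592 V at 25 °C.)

0.94 V

The hydrogen couple is the cathode, so E°_cell = 1.18 V; n = 2.
[H⁺] = 10^(−4.32) = 4.8 × 10^-5 M, and Q = [Mn²⁺]·P(H₂) / [H⁺]^2 = 1.39 × 10^8.
E = E° − (0.0592/2) log Q = 1.18 − (0.0592/2)(8.142) = 0.939 V.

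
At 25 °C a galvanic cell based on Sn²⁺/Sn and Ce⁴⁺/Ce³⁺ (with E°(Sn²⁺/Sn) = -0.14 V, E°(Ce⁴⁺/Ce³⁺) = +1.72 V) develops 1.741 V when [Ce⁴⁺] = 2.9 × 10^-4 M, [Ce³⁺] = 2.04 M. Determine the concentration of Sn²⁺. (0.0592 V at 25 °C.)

From the Nernst equation, log Q = n(E° − E)/0.0592 = 2(1.86 − 1.741)/0.0592 = 4.020, so Q = 1.05 × 10^4.
With Q = [Sn²⁺]·[Ce³⁺]^2/[Ce⁴⁺]^2 and the known concentrations, [Sn²⁺] in the numerator gives [Sn²⁺] = 2.1 × 10^-4 M.

2.1 × 10^-4 M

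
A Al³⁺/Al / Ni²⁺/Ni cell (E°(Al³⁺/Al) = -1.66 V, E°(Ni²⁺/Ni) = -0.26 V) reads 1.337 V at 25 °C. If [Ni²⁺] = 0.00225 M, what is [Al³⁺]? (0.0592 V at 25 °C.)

0.17 M

From the Nernst equation, log Q = n(E° − E)/0.0592 = 6(1.40 − 1.337)/0.0592 = 6.385, so Q = 2.43 × 10^6.
With Q = [Al³⁺]^2/[Ni²⁺]^3 and the known concentrations, [Al³⁺]^2 in the numerator gives [Al³⁺] = 0.17 M.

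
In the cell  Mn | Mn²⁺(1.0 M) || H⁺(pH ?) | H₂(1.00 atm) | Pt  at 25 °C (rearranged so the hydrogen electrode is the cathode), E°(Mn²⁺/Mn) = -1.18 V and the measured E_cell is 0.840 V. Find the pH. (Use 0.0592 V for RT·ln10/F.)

pH = 5.74

E°_cell = 1.18 V and n = 2.
log Q = n(E° − E)/0.0592 = 2×(1.18 − 0.840)/0.0592 = 11.486.
With Q = [Mn²⁺]·P(H₂) / [H⁺]^2, solving for [H⁺] gives log[H⁺] = -5.743, so pH = 5.74.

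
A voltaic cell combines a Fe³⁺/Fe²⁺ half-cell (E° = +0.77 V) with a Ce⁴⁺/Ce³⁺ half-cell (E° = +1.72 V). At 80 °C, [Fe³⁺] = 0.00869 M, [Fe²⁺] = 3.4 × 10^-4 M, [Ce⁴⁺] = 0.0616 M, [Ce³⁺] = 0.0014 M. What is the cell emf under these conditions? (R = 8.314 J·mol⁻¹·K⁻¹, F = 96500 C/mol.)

0.967 V

The Ce⁴⁺/Ce³⁺ couple has the higher reduction potential and acts as the cathode, so E°_cell = +1.72 − (+0.77) = 0.95 V.
Balancing electrons gives n = 1; the reaction quotient is Q = [Fe³⁺]·[Ce³⁺]/([Fe²⁺]·[Ce⁴⁺]) = 0.581.
E = E° − (RT/nF) ln Q = 0.95 − (8.314×353)/(1×96500) × (-0.543) = 0.950 + 0.017 = 0.967 V.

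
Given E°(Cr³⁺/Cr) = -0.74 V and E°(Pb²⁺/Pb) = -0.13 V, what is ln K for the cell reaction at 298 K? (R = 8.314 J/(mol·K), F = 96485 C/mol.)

E°_cell = -0.13 − (-0.74) = 0.61 V, with n = 6 electrons transferred.
At equilibrium E = 0, so the Nernst equation gives ln K = nFE°/RT = (6)(96485)(0.61)/((8.314)(298)) = 142.53.

ln K = 142.5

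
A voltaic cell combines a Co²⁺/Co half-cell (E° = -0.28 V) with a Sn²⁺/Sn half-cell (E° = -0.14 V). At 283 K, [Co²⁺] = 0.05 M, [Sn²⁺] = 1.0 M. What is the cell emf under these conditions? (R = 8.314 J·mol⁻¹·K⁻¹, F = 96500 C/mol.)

The Sn²⁺/Sn couple has the higher reduction potential and acts as the cathode, so E°_cell = -0.14 − (-0.28) = 0.14 V.
Balancing electrons gives n = 2; the reaction quotient is Q = [Co²⁺]/[Sn²⁺] = 0.0500.
E = E° − (RT/nF) ln Q = 0.14 − (8.314×283)/(2×96500) × (-2.996) = 0.140 + 0.037 = 0.177 V.

0.177 V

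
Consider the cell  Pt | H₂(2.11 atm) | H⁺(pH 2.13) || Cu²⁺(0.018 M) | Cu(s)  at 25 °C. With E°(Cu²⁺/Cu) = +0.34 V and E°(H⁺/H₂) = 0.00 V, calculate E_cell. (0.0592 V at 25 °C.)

The Cu²⁺/Cu couple is the cathode, so E°_cell = 0.34 V; n = 2.
[H⁺] = 10^(−2.13) = 0.0074 M, and Q = [H⁺]^2 / ([Cu²⁺]·P(H₂)) = 0.00145.
E = E° − (0.0592/2) log Q = 0.34 − (0.0592/2)(-2.840) = 0.424 V.

0.42 V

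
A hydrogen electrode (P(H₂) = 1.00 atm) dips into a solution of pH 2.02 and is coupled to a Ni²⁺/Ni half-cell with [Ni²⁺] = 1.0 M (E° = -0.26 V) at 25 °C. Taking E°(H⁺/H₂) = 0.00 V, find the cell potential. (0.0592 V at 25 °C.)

0.14 V

The hydrogen couple is the cathode, so E°_cell = 0.26 V; n = 2.
[H⁺] = 10^(−2.02) = 0.0095 M, and Q = [Ni²⁺]·P(H₂) / [H⁺]^2 = 1.1 × 10^4.
E = E° − (0.0592/2) log Q = 0.26 − (0.0592/2)(4.040) = 0.140 V.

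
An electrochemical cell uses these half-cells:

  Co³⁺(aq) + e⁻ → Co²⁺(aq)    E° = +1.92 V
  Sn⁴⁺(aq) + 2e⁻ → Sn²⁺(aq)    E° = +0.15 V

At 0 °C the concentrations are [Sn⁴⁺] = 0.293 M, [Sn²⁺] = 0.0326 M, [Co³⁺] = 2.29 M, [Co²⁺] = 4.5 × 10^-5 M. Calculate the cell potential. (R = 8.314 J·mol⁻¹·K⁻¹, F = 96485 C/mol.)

2.00 V

The Co³⁺/Co²⁺ couple has the higher reduction potential and acts as the cathode, so E°_cell = +1.92 − (+0.15) = 1.77 V.
Balancing electrons gives n = 2; the reaction quotient is Q = [Sn⁴⁺]·[Co²⁺]^2/([Sn²⁺]·[Co³⁺]^2) = 3.47 × 10^-9.
E = E° − (RT/nF) ln Q = 1.77 − (8.314×273)/(2×96485) × (-19.479) = 1.770 + 0.229 = 1.999 V.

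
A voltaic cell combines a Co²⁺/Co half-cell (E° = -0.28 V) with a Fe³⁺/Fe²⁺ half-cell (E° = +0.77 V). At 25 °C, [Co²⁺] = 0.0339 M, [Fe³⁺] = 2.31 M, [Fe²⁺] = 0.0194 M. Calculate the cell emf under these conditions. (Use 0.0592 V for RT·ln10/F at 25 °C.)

1.22 V

The Fe³⁺/Fe²⁺ couple has the higher reduction potential and acts as the cathode, so E°_cell = +0.77 − (-0.28) = 1.05 V.
Balancing electrons gives n = 2; the reaction quotient is Q = [Co²⁺]·[Fe²⁺]^2/[Fe³⁺]^2 = 2.39 × 10^-6.
At 25 °C, E = E° − (0.0592/n) log Q = 1.05 − (0.0592/2)(-5.621) = 1.050 + 0.166 = 1.216 V.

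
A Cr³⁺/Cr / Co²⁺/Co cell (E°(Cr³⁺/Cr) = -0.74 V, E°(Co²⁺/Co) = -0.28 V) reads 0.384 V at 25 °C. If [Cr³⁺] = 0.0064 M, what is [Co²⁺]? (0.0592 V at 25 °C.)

From the Nernst equation, log Q = n(E° − E)/0.0592 = 6(0.46 − 0.384)/0.0592 = 7.703, so Q = 5.04 × 10^7.
With Q = [Cr³⁺]^2/[Co²⁺]^3 and the known concentrations, [Co²⁺]^3 in the denominator gives [Co²⁺] = 9.3 × 10^-5 M.

9.3 × 10^-5 M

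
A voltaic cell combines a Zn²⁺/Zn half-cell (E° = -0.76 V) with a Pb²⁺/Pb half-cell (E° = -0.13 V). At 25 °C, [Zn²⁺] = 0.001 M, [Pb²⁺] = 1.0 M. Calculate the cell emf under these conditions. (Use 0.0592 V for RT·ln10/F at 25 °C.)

The Pb²⁺/Pb couple has the higher reduction potential and acts as the cathode, so E°_cell = -0.13 − (-0.76) = 0.63 V.
Balancing electrons gives n = 2; the reaction quotient is Q = [Zn²⁺]/[Pb²⁺] = 0.00100.
At 25 °C, E = E° − (0.0592/n) log Q = 0.63 − (0.0592/2)(-3.000) = 0.630 + 0.089 = 0.719 V.

0.719 V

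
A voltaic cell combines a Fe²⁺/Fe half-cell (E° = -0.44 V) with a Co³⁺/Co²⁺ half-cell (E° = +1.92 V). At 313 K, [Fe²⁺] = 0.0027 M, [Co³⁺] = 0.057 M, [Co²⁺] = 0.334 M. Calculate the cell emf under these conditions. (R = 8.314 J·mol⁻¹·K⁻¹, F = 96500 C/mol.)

2.39 V

The Co³⁺/Co²⁺ couple has the higher reduction potential and acts as the cathode, so E°_cell = +1.92 − (-0.44) = 2.36 V.
Balancing electrons gives n = 2; the reaction quotient is Q = [Fe²⁺]·[Co²⁺]^2/[Co³⁺]^2 = 0.0927.
E = E° − (RT/nF) ln Q = 2.36 − (8.314×313)/(2×96500) × (-2.378) = 2.360 + 0.032 = 2.392 V.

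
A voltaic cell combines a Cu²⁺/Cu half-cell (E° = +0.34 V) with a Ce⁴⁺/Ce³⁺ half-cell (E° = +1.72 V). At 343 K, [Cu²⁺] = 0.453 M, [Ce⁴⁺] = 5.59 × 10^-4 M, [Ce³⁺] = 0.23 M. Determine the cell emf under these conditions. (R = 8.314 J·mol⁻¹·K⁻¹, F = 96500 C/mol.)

1.21 V

The Ce⁴⁺/Ce³⁺ couple has the higher reduction potential and acts as the cathode, so E°_cell = +1.72 − (+0.34) = 1.38 V.
Balancing electrons gives n = 2; the reaction quotient is Q = [Cu²⁺]·[Ce³⁺]^2/[Ce⁴⁺]^2 = 7.67 × 10^4.
E = E° − (RT/nF) ln Q = 1.38 − (8.314×343)/(2×96500) × (11.248) = 1.380 − 0.166 = 1.214 V.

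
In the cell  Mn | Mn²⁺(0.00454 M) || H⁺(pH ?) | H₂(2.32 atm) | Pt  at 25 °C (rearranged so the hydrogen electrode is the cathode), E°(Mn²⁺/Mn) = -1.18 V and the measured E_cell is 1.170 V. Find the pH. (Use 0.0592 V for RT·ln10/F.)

E°_cell = 1.18 V and n = 2.
log Q = n(E° − E)/0.0592 = 2×(1.18 − 1.170)/0.0592 = 0.338.
With Q = [Mn²⁺]·P(H₂) / [H⁺]^2, solving for [H⁺] gives log[H⁺] = -1.158, so pH = 1.16.

pH = 1.16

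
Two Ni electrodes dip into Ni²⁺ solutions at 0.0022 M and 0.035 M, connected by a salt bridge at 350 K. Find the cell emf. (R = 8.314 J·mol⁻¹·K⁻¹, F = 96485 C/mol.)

0.042 V

Both half-cells are Ni²⁺/Ni, so E°_cell = 0. The concentrated side is the cathode; the cell reaction moves Ni²⁺ from high to low concentration with n = 2.
Q = [Ni²⁺]_dilute/[Ni²⁺]_conc = 0.0022/0.035 = 0.0629.
E = 0 − (RT/nF) ln Q = −((8.314×350)/(2×96485))(-2.767) = 0.0417 V.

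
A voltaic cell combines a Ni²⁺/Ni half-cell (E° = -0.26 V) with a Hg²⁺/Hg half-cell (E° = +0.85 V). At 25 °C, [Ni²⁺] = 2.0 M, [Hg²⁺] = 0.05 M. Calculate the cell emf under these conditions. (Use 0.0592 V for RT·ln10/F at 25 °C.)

1.06 V

The Hg²⁺/Hg couple has the higher reduction potential and acts as the cathode, so E°_cell = +0.85 − (-0.26) = 1.11 V.
Balancing electrons gives n = 2; the reaction quotient is Q = [Ni²⁺]/[Hg²⁺] = 40.0.
At 25 °C, E = E° − (0.0592/n) log Q = 1.11 − (0.0592/2)(1.602) = 1.110 − 0.047 = 1.063 V.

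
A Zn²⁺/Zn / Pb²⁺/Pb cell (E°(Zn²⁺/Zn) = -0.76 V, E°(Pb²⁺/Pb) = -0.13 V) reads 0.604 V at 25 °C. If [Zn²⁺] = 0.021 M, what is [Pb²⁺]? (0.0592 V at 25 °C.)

0.0028 M

From the Nernst equation, log Q = n(E° − E)/0.0592 = 2(0.63 − 0.604)/0.0592 = 0.878, so Q = 7.56.
With Q = [Zn²⁺]/[Pb²⁺] and the known concentrations, [Pb²⁺] in the denominator gives [Pb²⁺] = 0.0028 M.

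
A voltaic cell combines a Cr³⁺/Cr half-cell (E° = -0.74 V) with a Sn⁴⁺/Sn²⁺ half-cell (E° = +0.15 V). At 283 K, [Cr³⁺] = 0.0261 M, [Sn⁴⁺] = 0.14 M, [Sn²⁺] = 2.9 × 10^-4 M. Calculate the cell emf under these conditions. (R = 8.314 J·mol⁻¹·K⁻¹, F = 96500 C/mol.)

0.995 V

The Sn⁴⁺/Sn²⁺ couple has the higher reduction potential and acts as the cathode, so E°_cell = +0.15 − (-0.74) = 0.89 V.
Balancing electrons gives n = 6; the reaction quotient is Q = [Cr³⁺]^2·[Sn²⁺]^3/[Sn⁴⁺]^3 = 6.05 × 10^-12.
E = E° − (RT/nF) ln Q = 0.89 − (8.314×283)/(6×96500) × (-25.830) = 0.890 + 0.105 = 0.995 V.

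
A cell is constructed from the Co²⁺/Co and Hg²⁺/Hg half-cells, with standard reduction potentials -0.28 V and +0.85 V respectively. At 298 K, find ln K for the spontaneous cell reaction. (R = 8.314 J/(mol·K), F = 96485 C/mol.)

E°_cell = +0.85 − (-0.28) = 1.13 V, with n = 2 electrons transferred.
At equilibrium E = 0, so the Nernst equation gives ln K = nFE°/RT = (2)(96485)(1.13)/((8.314)(298)) = 88.01.

ln K = 88.0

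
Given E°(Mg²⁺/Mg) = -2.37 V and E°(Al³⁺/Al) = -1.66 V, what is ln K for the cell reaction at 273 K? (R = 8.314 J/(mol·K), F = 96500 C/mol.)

E°_cell = -1.66 − (-2.37) = 0.71 V, with n = 6 electrons transferred.
At equilibrium E = 0, so the Nernst equation gives ln K = nFE°/RT = (6)(96500)(0.71)/((8.314)(273)) = 181.12.

ln K = 181.1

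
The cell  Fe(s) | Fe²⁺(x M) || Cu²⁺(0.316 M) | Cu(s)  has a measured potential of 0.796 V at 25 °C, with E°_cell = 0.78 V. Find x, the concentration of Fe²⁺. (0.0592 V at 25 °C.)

0.091 M

From the Nernst equation, log Q = n(E° − E)/0.0592 = 2(0.78 − 0.796)/0.0592 = -0.541, so Q = 0.288.
With Q = [Fe²⁺]/[Cu²⁺] and the known concentrations, [Fe²⁺] in the numerator gives [Fe²⁺] = 0.091 M.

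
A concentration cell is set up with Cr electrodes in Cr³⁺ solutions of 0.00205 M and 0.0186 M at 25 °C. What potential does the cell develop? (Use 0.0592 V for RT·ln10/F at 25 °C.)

0.019 V

Both half-cells are Cr³⁺/Cr, so E°_cell = 0. The concentrated side is the cathode; the cell reaction moves Cr³⁺ from high to low concentration with n = 3.
Q = [Cr³⁺]_dilute/[Cr³⁺]_conc = 0.00205/0.0186 = 0.110.
E = 0 − (0.0592/3) log Q = −(0.0592/3)(-0.958) = 0.0189 V.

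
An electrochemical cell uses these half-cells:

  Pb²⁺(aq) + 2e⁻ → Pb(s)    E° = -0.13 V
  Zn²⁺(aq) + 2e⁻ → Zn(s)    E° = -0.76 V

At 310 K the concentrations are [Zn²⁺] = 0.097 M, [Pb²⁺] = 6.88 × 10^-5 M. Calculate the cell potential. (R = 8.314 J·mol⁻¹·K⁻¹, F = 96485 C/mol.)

The Pb²⁺/Pb couple has the higher reduction potential and acts as the cathode, so E°_cell = -0.13 − (-0.76) = 0.63 V.
Balancing electrons gives n = 2; the reaction quotient is Q = [Zn²⁺]/[Pb²⁺] = 1410.
E = E° − (RT/nF) ln Q = 0.63 − (8.314×310)/(2×96485) × (7.251) = 0.630 − 0.097 = 0.533 V.

0.533 V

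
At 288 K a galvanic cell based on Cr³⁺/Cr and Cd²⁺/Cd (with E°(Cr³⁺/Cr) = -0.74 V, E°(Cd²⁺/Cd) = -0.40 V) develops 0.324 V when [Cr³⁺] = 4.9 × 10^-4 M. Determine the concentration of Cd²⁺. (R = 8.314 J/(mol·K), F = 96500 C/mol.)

0.0017 M

From the Nernst equation, ln Q = nF(E° − E)/RT = 6×96500×(0.34 − 0.324)/(8.314×288) = 3.869, so Q = 47.9.
With Q = [Cr³⁺]^2/[Cd²⁺]^3 and the known concentrations, [Cd²⁺]^3 in the denominator gives [Cd²⁺] = 0.0017 M.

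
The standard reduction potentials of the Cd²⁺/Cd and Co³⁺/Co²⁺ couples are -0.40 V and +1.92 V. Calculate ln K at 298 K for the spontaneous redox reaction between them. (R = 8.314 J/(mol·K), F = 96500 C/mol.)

E°_cell = +1.92 − (-0.40) = 2.32 V, with n = 2 electrons transferred.
At equilibrium E = 0, so the Nernst equation gives ln K = nFE°/RT = (2)(96500)(2.32)/((8.314)(298)) = 180.73.

ln K = 180.7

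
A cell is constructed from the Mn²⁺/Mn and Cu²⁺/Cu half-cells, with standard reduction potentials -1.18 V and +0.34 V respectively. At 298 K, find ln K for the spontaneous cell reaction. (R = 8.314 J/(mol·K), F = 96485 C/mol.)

E°_cell = +0.34 − (-1.18) = 1.52 V, with n = 2 electrons transferred.
At equilibrium E = 0, so the Nernst equation gives ln K = nFE°/RT = (2)(96485)(1.52)/((8.314)(298)) = 118.39.

ln K = 118.4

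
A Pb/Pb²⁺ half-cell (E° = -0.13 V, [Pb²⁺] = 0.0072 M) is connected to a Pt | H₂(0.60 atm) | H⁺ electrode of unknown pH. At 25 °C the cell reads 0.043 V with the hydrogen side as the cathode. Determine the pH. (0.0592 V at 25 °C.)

E°_cell = 0.13 V and n = 2.
log Q = n(E° − E)/0.0592 = 2×(0.13 − 0.043)/0.0592 = 2.939.
With Q = [Pb²⁺]·P(H₂) / [H⁺]^2, solving for [H⁺] gives log[H⁺] = -2.652, so pH = 2.65.

pH = 2.65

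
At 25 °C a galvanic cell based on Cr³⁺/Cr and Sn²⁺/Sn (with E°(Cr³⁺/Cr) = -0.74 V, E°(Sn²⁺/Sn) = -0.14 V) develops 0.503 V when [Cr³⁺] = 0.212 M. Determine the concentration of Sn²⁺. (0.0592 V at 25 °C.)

From the Nernst equation, log Q = n(E° − E)/0.0592 = 6(0.60 − 0.503)/0.0592 = 9.831, so Q = 6.78 × 10^9.
With Q = [Cr³⁺]^2/[Sn²⁺]^3 and the known concentrations, [Sn²⁺]^3 in the denominator gives [Sn²⁺] = 1.9 × 10^-4 M.

1.9 × 10^-4 M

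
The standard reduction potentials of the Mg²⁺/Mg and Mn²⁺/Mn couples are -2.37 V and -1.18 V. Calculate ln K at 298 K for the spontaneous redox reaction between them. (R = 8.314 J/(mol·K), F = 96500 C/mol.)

ln K = 92.7

E°_cell = -1.18 − (-2.37) = 1.19 V, with n = 2 electrons transferred.
At equilibrium E = 0, so the Nernst equation gives ln K = nFE°/RT = (2)(96500)(1.19)/((8.314)(298)) = 92.70.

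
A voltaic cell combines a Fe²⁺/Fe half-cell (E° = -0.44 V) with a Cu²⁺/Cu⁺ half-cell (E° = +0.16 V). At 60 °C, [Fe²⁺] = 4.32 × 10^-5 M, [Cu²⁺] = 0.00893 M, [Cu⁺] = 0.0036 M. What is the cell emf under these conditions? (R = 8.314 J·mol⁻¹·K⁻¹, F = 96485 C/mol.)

0.770 V

The Cu²⁺/Cu⁺ couple has the higher reduction potential and acts as the cathode, so E°_cell = +0.16 − (-0.44) = 0.60 V.
Balancing electrons gives n = 2; the reaction quotient is Q = [Fe²⁺]·[Cu⁺]^2/[Cu²⁺]^2 = 7.02 × 10^-6.
E = E° − (RT/nF) ln Q = 0.60 − (8.314×333)/(2×96485) × (-11.867) = 0.600 + 0.170 = 0.770 V.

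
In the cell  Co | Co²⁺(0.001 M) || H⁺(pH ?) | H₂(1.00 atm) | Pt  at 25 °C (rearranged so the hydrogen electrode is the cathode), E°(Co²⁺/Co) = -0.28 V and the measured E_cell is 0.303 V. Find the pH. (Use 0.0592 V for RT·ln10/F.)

E°_cell = 0.28 V and n = 2.
log Q = n(E° − E)/0.0592 = 2×(0.28 − 0.303)/0.0592 = -0.777.
With Q = [Co²⁺]·P(H₂) / [H⁺]^2, solving for [H⁺] gives log[H⁺] = -1.111, so pH = 1.11.

pH = 1.11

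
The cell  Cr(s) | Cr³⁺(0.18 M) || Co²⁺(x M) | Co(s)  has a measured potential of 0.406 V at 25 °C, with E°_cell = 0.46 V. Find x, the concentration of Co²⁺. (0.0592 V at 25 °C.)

From the Nernst equation, log Q = n(E° − E)/0.0592 = 6(0.46 − 0.406)/0.0592 = 5.473, so Q = 2.97 × 10^5.
With Q = [Cr³⁺]^2/[Co²⁺]^3 and the known concentrations, [Co²⁺]^3 in the denominator gives [Co²⁺] = 0.0048 M.

0.0048 M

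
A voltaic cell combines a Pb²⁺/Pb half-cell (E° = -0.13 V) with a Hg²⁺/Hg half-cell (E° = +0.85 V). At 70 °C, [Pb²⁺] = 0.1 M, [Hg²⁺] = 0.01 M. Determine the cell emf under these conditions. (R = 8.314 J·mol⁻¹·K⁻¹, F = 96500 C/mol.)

0.946 V

The Hg²⁺/Hg couple has the higher reduction potential and acts as the cathode, so E°_cell = +0.85 − (-0.13) = 0.98 V.
Balancing electrons gives n = 2; the reaction quotient is Q = [Pb²⁺]/[Hg²⁺] = 10.0.
E = E° − (RT/nF) ln Q = 0.98 − (8.314×343)/(2×96500) × (2.303) = 0.980 − 0.034 = 0.946 V.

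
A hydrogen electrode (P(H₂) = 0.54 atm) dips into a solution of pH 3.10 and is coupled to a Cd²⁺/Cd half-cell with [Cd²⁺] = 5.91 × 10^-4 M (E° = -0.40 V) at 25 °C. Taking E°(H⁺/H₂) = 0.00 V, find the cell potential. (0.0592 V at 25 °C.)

The hydrogen couple is the cathode, so E°_cell = 0.40 V; n = 2.
[H⁺] = 10^(−3.10) = 7.9 × 10^-4 M, and Q = [Cd²⁺]·P(H₂) / [H⁺]^2 = 506.
E = E° − (0.0592/2) log Q = 0.40 − (0.0592/2)(2.704) = 0.320 V.

0.32 V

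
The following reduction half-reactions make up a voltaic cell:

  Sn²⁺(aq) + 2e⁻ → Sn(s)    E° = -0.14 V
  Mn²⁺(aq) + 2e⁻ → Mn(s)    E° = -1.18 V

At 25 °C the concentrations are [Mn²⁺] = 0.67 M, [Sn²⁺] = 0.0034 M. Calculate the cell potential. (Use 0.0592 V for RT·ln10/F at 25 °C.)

0.972 V

The Sn²⁺/Sn couple has the higher reduction potential and acts as the cathode, so E°_cell = -0.14 − (-1.18) = 1.04 V.
Balancing electrons gives n = 2; the reaction quotient is Q = [Mn²⁺]/[Sn²⁺] = 197.
At 25 °C, E = E° − (0.0592/n) log Q = 1.04 − (0.0592/2)(2.295) = 1.040 − 0.068 = 0.972 V.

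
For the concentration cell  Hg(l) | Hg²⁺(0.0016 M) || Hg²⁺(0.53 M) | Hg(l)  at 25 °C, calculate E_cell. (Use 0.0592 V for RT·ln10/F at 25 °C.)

Both half-cells are Hg²⁺/Hg, so E°_cell = 0. The concentrated side is the cathode; the cell reaction moves Hg²⁺ from high to low concentration with n = 2.
Q = [Hg²⁺]_dilute/[Hg²⁺]_conc = 0.0016/0.53 = 0.00302.
E = 0 − (0.0592/2) log Q = −(0.0592/2)(-2.520) = 0.0746 V.

0.075 V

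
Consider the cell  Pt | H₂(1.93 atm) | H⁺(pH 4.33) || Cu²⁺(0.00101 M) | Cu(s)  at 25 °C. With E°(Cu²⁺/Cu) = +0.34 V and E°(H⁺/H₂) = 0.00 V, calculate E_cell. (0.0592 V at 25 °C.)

The Cu²⁺/Cu couple is the cathode, so E°_cell = 0.34 V; n = 2.
[H⁺] = 10^(−4.33) = 4.7 × 10^-5 M, and Q = [H⁺]^2 / ([Cu²⁺]·P(H₂)) = 1.12 × 10^-6.
E = E° − (0.0592/2) log Q = 0.34 − (0.0592/2)(-5.950) = 0.516 V.

0.52 V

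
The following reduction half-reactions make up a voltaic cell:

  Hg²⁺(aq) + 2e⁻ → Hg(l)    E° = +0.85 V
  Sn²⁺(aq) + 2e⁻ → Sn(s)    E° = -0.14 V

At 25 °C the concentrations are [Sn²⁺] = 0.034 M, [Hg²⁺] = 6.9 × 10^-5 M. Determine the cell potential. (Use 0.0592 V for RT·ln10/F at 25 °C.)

The Hg²⁺/Hg couple has the higher reduction potential and acts as the cathode, so E°_cell = +0.85 − (-0.14) = 0.99 V.
Balancing electrons gives n = 2; the reaction quotient is Q = [Sn²⁺]/[Hg²⁺] = 493.
At 25 °C, E = E° − (0.0592/n) log Q = 0.99 − (0.0592/2)(2.693) = 0.990 − 0.080 = 0.910 V.

0.910 V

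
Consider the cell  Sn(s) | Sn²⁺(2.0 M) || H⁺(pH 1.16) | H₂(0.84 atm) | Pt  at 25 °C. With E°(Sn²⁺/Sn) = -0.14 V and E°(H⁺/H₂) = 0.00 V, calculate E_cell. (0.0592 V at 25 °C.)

0.065 V

The hydrogen couple is the cathode, so E°_cell = 0.14 V; n = 2.
[H⁺] = 10^(−1.16) = 0.069 M, and Q = [Sn²⁺]·P(H₂) / [H⁺]^2 = 351.
E = E° − (0.0592/2) log Q = 0.14 − (0.0592/2)(2.545) = 0.065 V.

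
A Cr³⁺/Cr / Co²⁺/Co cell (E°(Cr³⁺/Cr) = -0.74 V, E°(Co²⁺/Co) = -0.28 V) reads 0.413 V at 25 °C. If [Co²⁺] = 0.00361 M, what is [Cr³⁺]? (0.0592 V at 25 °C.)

0.052 M

From the Nernst equation, log Q = n(E° − E)/0.0592 = 6(0.46 − 0.413)/0.0592 = 4.764, so Q = 5.8 × 10^4.
With Q = [Cr³⁺]^2/[Co²⁺]^3 and the known concentrations, [Cr³⁺]^2 in the numerator gives [Cr³⁺] = 0.052 M.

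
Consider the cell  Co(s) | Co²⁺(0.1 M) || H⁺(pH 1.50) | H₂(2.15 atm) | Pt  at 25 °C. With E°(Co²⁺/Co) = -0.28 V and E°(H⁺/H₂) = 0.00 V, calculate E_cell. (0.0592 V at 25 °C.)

0.21 V

The hydrogen couple is the cathode, so E°_cell = 0.28 V; n = 2.
[H⁺] = 10^(−1.50) = 0.032 M, and Q = [Co²⁺]·P(H₂) / [H⁺]^2 = 215.
E = E° − (0.0592/2) log Q = 0.28 − (0.0592/2)(2.332) = 0.211 V.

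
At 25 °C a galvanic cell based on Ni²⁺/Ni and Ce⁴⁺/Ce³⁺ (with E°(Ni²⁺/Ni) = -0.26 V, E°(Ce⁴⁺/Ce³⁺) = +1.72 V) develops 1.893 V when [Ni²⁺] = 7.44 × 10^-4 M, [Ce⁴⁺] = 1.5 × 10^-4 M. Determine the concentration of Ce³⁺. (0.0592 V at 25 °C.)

0.16 M

From the Nernst equation, log Q = n(E° − E)/0.0592 = 2(1.98 − 1.893)/0.0592 = 2.939, so Q = 869.
With Q = [Ni²⁺]·[Ce³⁺]^2/[Ce⁴⁺]^2 and the known concentrations, [Ce³⁺]^2 in the numerator gives [Ce³⁺] = 0.16 M.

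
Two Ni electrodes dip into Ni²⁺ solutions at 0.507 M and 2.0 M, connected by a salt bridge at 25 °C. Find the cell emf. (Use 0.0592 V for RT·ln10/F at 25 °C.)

0.018 V

Both half-cells are Ni²⁺/Ni, so E°_cell = 0. The concentrated side is the cathode; the cell reaction moves Ni²⁺ from high to low concentration with n = 2.
Q = [Ni²⁺]_dilute/[Ni²⁺]_conc = 0.507/2.0 = 0.253.
E = 0 − (0.0592/2) log Q = −(0.0592/2)(-0.596) = 0.0176 V.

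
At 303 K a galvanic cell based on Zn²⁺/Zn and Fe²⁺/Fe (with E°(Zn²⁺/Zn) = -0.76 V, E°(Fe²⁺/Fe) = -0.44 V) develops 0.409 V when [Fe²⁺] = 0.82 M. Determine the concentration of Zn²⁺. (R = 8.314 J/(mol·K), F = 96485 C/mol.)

From the Nernst equation, ln Q = nF(E° − E)/RT = 2×96485×(0.32 − 0.409)/(8.314×303) = -6.818, so Q = 0.00109.
With Q = [Zn²⁺]/[Fe²⁺] and the known concentrations, [Zn²⁺] in the numerator gives [Zn²⁺] = 9 × 10^-4 M.

9 × 10^-4 M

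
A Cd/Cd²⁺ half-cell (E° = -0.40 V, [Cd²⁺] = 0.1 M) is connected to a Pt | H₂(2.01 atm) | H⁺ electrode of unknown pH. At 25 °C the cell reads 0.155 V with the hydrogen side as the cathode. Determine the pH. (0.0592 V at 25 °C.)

pH = 4.49

E°_cell = 0.40 V and n = 2.
log Q = n(E° − E)/0.0592 = 2×(0.40 − 0.155)/0.0592 = 8.277.
With Q = [Cd²⁺]·P(H₂) / [H⁺]^2, solving for [H⁺] gives log[H⁺] = -4.487, so pH = 4.49.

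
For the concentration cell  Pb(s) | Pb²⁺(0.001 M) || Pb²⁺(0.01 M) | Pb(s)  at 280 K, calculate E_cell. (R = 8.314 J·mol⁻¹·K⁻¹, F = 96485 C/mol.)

0.028 V

Both half-cells are Pb²⁺/Pb, so E°_cell = 0. The concentrated side is the cathode; the cell reaction moves Pb²⁺ from high to low concentration with n = 2.
Q = [Pb²⁺]_dilute/[Pb²⁺]_conc = 0.001/0.01 = 0.100.
E = 0 − (RT/nF) ln Q = −((8.314×280)/(2×96485))(-2.303) = 0.0278 V.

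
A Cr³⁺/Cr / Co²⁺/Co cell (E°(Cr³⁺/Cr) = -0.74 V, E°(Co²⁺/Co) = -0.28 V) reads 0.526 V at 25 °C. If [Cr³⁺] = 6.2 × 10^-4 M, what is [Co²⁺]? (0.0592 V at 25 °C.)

From the Nernst equation, log Q = n(E° − E)/0.0592 = 6(0.46 − 0.526)/0.0592 = -6.689, so Q = 2.05 × 10^-7.
With Q = [Cr³⁺]^2/[Co²⁺]^3 and the known concentrations, [Co²⁺]^3 in the denominator gives [Co²⁺] = 1.2 M.

1.2 M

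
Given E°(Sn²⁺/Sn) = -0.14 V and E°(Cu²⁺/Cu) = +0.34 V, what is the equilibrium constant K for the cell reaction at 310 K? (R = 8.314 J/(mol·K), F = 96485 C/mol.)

E°_cell = +0.34 − (-0.14) = 0.48 V, with n = 2 electrons transferred.
At equilibrium E = 0, so the Nernst equation gives ln K = nFE°/RT = (2)(96485)(0.48)/((8.314)(310)) = 35.94.
K = e^35.94 = 4.1 × 10^15.

4.1 × 10^15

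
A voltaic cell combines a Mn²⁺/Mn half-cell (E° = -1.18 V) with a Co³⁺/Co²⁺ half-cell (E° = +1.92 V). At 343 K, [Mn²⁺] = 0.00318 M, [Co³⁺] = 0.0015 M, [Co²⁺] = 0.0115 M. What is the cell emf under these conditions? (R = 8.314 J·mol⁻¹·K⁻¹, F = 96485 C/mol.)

The Co³⁺/Co²⁺ couple has the higher reduction potential and acts as the cathode, so E°_cell = +1.92 − (-1.18) = 3.10 V.
Balancing electrons gives n = 2; the reaction quotient is Q = [Mn²⁺]·[Co²⁺]^2/[Co³⁺]^2 = 0.187.
E = E° − (RT/nF) ln Q = 3.10 − (8.314×343)/(2×96485) × (-1.677) = 3.100 + 0.025 = 3.125 V.

3.12 V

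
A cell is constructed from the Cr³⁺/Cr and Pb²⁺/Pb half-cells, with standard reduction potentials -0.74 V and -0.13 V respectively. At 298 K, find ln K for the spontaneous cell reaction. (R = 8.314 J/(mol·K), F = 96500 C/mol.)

ln K = 142.6

E°_cell = -0.13 − (-0.74) = 0.61 V, with n = 6 electrons transferred.
At equilibrium E = 0, so the Nernst equation gives ln K = nFE°/RT = (6)(96500)(0.61)/((8.314)(298)) = 142.55.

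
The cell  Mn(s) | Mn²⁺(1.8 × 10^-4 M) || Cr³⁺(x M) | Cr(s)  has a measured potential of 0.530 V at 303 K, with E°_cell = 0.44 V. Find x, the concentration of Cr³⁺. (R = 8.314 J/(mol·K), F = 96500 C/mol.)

From the Nernst equation, ln Q = nF(E° − E)/RT = 6×96500×(0.44 − 0.530)/(8.314×303) = -20.686, so Q = 1.04 × 10^-9.
With Q = [Mn²⁺]^3/[Cr³⁺]^2 and the known concentrations, [Cr³⁺]^2 in the denominator gives [Cr³⁺] = 0.075 M.

0.075 M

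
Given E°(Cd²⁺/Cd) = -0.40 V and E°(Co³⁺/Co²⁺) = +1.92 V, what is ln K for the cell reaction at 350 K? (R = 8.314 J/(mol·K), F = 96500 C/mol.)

ln K = 153.9

E°_cell = +1.92 − (-0.40) = 2.32 V, with n = 2 electrons transferred.
At equilibrium E = 0, so the Nernst equation gives ln K = nFE°/RT = (2)(96500)(2.32)/((8.314)(350)) = 153.87.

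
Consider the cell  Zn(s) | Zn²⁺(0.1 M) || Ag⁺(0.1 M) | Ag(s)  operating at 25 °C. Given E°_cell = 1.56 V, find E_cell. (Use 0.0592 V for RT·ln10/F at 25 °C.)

1.53 V

Balancing electrons gives n = 2; the reaction quotient is Q = [Zn²⁺]/[Ag⁺]^2 = 10.0.
At 25 °C, E = E° − (0.0592/n) log Q = 1.56 − (0.0592/2)(1.000) = 1.560 − 0.030 = 1.530 V.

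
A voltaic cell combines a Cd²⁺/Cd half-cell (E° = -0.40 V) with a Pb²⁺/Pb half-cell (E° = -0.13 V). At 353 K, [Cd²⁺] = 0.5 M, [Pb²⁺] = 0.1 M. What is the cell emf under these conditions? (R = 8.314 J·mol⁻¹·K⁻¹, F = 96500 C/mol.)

0.246 V

The Pb²⁺/Pb couple has the higher reduction potential and acts as the cathode, so E°_cell = -0.13 − (-0.40) = 0.27 V.
Balancing electrons gives n = 2; the reaction quotient is Q = [Cd²⁺]/[Pb²⁺] = 5.00.
E = E° − (RT/nF) ln Q = 0.27 − (8.314×353)/(2×96500) × (1.609) = 0.270 − 0.024 = 0.246 V.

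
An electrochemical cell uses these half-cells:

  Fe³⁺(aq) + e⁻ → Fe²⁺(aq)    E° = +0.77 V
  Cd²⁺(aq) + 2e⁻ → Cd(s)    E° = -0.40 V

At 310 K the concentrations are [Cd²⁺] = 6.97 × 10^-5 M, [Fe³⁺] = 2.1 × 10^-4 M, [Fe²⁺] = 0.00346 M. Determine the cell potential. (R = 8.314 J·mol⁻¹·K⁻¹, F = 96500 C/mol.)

1.22 V

The Fe³⁺/Fe²⁺ couple has the higher reduction potential and acts as the cathode, so E°_cell = +0.77 − (-0.40) = 1.17 V.
Balancing electrons gives n = 2; the reaction quotient is Q = [Cd²⁺]·[Fe²⁺]^2/[Fe³⁺]^2 = 0.0189.
E = E° − (RT/nF) ln Q = 1.17 − (8.314×310)/(2×96500) × (-3.967) = 1.170 + 0.053 = 1.223 V.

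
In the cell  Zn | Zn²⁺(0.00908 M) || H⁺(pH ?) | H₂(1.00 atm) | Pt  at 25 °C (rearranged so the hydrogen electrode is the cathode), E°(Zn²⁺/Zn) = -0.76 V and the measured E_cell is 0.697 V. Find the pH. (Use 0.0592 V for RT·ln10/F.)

E°_cell = 0.76 V and n = 2.
log Q = n(E° − E)/0.0592 = 2×(0.76 − 0.697)/0.0592 = 2.128.
With Q = [Zn²⁺]·P(H₂) / [H⁺]^2, solving for [H⁺] gives log[H⁺] = -2.085, so pH = 2.09.

pH = 2.09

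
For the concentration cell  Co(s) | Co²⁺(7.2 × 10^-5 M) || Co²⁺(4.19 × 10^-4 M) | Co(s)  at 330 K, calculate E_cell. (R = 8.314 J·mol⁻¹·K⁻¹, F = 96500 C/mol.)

Both half-cells are Co²⁺/Co, so E°_cell = 0. The concentrated side is the cathode; the cell reaction moves Co²⁺ from high to low concentration with n = 2.
Q = [Co²⁺]_dilute/[Co²⁺]_conc = 7.2 × 10^-5/4.19 × 10^-4 = 0.172.
E = 0 − (RT/nF) ln Q = −((8.314×330)/(2×96500))(-1.761) = 0.0250 V.

0.025 V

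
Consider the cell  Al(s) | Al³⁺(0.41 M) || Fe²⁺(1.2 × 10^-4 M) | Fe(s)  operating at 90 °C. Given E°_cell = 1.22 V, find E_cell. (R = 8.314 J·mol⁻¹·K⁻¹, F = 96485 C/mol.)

1.09 V

Balancing electrons gives n = 6; the reaction quotient is Q = [Al³⁺]^2/[Fe²⁺]^3 = 9.73 × 10^10.
E = E° − (RT/nF) ln Q = 1.22 − (8.314×363)/(6×96485) × (25.301) = 1.220 − 0.132 = 1.088 V.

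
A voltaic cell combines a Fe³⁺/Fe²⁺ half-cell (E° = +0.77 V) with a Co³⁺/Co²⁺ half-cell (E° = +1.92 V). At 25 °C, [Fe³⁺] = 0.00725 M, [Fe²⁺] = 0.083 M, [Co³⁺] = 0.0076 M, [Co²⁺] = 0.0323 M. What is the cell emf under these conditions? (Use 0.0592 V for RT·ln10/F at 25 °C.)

The Co³⁺/Co²⁺ couple has the higher reduction potential and acts as the cathode, so E°_cell = +1.92 − (+0.77) = 1.15 V.
Balancing electrons gives n = 1; the reaction quotient is Q = [Fe³⁺]·[Co²⁺]/([Fe²⁺]·[Co³⁺]) = 0.371.
At 25 °C, E = E° − (0.0592/n) log Q = 1.15 − (0.0592/1)(-0.430) = 1.150 + 0.025 = 1.175 V.

1.18 V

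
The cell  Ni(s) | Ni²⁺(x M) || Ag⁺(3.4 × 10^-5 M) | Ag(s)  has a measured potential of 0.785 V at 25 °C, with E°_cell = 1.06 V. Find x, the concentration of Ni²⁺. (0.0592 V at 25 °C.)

From the Nernst equation, log Q = n(E° − E)/0.0592 = 2(1.06 − 0.785)/0.0592 = 9.291, so Q = 1.95 × 10^9.
With Q = [Ni²⁺]/[Ag⁺]^2 and the known concentrations, [Ni²⁺] in the numerator gives [Ni²⁺] = 2.3 M.

2.3 M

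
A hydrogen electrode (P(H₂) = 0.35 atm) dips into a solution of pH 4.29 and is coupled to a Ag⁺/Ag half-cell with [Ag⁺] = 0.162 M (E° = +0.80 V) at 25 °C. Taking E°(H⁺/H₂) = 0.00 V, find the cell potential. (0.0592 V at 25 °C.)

0.99 V

The Ag⁺/Ag couple is the cathode, so E°_cell = 0.80 V; n = 2.
[H⁺] = 10^(−4.29) = 5.1 × 10^-5 M, and Q = [H⁺]^2 / ([Ag⁺]^2·P(H₂)) = 2.86 × 10^-7.
E = E° − (0.0592/2) log Q = 0.80 − (0.0592/2)(-6.543) = 0.994 V.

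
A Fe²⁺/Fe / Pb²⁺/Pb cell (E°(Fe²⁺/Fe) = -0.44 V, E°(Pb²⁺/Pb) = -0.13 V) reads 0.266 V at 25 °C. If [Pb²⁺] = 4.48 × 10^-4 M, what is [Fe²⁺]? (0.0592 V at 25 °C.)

0.014 M

From the Nernst equation, log Q = n(E° − E)/0.0592 = 2(0.31 − 0.266)/0.0592 = 1.486, so Q = 30.7.
With Q = [Fe²⁺]/[Pb²⁺] and the known concentrations, [Fe²⁺] in the numerator gives [Fe²⁺] = 0.014 M.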